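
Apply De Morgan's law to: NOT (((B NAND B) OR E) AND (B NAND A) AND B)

NOT ((B NAND B) OR E) OR NOT (B NAND A) OR NOT B
De Morgan's: NOT(AND of terms) = OR of negations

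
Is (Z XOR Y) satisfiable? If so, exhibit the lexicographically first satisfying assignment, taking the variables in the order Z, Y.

Z=0, Y=1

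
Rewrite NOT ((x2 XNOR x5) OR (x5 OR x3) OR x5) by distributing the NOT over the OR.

NOT (x2 XNOR x5) AND NOT (x5 OR x3) AND NOT x5
De Morgan's: NOT(OR of terms) = AND of negations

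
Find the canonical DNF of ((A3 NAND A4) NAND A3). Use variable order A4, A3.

(NOT A4 AND NOT A3) OR (A4 AND NOT A3) OR (A4 AND A3)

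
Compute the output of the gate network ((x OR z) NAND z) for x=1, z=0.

Substituting: ((1 OR 0) NAND 0)
= 1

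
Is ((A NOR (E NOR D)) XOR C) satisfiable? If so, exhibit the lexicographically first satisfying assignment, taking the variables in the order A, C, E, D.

A=0, C=0, E=0, D=1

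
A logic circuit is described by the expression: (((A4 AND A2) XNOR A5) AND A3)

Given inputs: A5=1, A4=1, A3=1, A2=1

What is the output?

Substituting: (((1 AND 1) XNOR 1) AND 1)
= 1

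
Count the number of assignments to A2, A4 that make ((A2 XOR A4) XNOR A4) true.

Satisfying assignments: (0,0), (0,1)
Count: 2 out of 4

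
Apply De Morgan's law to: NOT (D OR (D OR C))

NOT D AND NOT (D OR C)
De Morgan's: NOT(OR of terms) = AND of negations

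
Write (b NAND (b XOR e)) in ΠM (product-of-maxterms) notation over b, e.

ΠM(2) = (NOT b OR e)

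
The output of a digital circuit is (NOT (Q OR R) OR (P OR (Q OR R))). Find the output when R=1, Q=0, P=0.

Substituting: (NOT (0 OR 1) OR (0 OR (0 OR 1)))
= 1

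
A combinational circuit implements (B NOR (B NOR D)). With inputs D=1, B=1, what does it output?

Substituting: (1 NOR (1 NOR 1))
= 0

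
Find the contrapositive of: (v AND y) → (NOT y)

Contrapositive: y → NOT (v AND y)
Note: A statement and its contrapositive are logically equivalent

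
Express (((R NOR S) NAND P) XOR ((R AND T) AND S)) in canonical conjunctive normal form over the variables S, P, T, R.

(S OR NOT P OR T OR R) AND (S OR NOT P OR NOT T OR R) AND (NOT S OR P OR NOT T OR NOT R) AND (NOT S OR NOT P OR NOT T OR NOT R)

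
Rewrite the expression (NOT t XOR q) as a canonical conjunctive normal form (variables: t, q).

(t OR NOT q) AND (NOT t OR q)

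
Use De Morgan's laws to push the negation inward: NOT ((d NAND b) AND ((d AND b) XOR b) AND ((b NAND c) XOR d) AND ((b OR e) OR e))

NOT (d NAND b) OR NOT ((d AND b) XOR b) OR NOT ((b NAND c) XOR d) OR NOT ((b OR e) OR e)
De Morgan's: NOT(AND of terms) = OR of negations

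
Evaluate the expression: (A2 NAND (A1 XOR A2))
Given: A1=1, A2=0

Substituting: (0 NAND (1 XOR 0))
= 1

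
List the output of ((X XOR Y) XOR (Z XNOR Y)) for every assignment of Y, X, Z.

Y | X | Z | Output
------------------
0 | 0 | 0 | 1
0 | 0 | 1 | 0
0 | 1 | 0 | 0
0 | 1 | 1 | 1
1 | 0 | 0 | 1
1 | 0 | 1 | 0
1 | 1 | 0 | 0
1 | 1 | 1 | 1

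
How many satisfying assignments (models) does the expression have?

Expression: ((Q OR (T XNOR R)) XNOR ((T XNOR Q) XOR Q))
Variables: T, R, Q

Satisfying assignments: (0,0,0), (0,0,1), (0,1,1), (1,0,0)
Count: 4 out of 8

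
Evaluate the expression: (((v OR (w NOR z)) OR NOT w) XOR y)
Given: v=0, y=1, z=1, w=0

Substituting: (((0 OR (0 NOR 1)) OR NOT 0) XOR 1)
= 0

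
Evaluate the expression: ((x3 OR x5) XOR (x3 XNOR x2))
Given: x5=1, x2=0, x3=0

Substituting: ((0 OR 1) XOR (0 XNOR 0))
= 0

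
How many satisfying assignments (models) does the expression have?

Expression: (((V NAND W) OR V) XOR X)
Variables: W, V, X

Satisfying assignments: (0,0,0), (0,1,0), (1,0,0), (1,1,0)
Count: 4 out of 8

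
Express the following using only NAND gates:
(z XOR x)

((z NAND (z NAND x)) NAND (x NAND (z NAND x)))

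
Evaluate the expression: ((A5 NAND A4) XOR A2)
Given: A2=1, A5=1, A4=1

Substituting: ((1 NAND 1) XOR 1)
= 1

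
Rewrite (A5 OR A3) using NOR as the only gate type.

((A5 NOR A3) NOR (A5 NOR A3))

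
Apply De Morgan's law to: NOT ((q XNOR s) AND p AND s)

NOT (q XNOR s) OR NOT p OR NOT s
De Morgan's: NOT(AND of terms) = OR of negations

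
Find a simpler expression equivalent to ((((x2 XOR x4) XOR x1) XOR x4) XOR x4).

By XOR self-cancellation ((E XOR v) XOR v = E):
= ((x2 XOR x4) XOR x1)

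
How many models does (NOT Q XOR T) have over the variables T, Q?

Satisfying assignments: (0,0), (1,1)
Count: 2 out of 4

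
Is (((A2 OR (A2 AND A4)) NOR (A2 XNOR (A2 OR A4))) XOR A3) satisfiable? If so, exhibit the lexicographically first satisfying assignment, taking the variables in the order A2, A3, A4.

A2=0, A3=0, A4=1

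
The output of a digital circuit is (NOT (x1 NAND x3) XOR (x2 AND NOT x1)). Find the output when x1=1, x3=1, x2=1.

Substituting: (NOT (1 NAND 1) XOR (1 AND NOT 1))
= 1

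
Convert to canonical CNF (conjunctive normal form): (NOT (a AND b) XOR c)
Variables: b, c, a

(b OR NOT c OR a) AND (b OR NOT c OR NOT a) AND (NOT b OR c OR NOT a) AND (NOT b OR NOT c OR a)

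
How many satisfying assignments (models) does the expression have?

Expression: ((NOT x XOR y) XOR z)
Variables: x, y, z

Satisfying assignments: (0,0,0), (0,1,1), (1,0,1), (1,1,0)
Count: 4 out of 8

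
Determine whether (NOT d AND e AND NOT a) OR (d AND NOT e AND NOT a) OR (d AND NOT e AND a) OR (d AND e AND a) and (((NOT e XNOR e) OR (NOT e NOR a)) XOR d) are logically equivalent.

Yes, they are equivalent — the two output columns agree on all 8 assignments:
d | e | a | Expression 1 | Expression 2
---------------------------------------
0 | 0 | 0 | 0 | 0
0 | 0 | 1 | 0 | 0
0 | 1 | 0 | 1 | 1
0 | 1 | 1 | 0 | 0
1 | 0 | 0 | 1 | 1
1 | 0 | 1 | 1 | 1
1 | 1 | 0 | 0 | 0
1 | 1 | 1 | 1 | 1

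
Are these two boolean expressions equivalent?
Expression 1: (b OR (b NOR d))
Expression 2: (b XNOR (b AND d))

No. Counterexample: with b=0, d=1, Expression 1 = 0 but Expression 2 = 1.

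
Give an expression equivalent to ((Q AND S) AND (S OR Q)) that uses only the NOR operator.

((((Q NOR Q) NOR (S NOR S)) NOR ((Q NOR Q) NOR (S NOR S))) NOR (((S NOR Q) NOR (S NOR Q)) NOR ((S NOR Q) NOR (S NOR Q))))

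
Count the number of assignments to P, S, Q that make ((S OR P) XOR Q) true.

Satisfying assignments: (0,0,1), (0,1,0), (1,0,0), (1,1,0)
Count: 4 out of 8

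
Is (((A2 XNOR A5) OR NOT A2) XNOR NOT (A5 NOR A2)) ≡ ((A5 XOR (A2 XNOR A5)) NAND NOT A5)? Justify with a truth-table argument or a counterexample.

No. Counterexample: with A2=1, A5=0, Expression 1 = 0 but Expression 2 = 1.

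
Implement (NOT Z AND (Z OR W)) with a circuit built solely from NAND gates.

(((Z NAND Z) NAND ((Z NAND Z) NAND (W NAND W))) NAND ((Z NAND Z) NAND ((Z NAND Z) NAND (W NAND W))))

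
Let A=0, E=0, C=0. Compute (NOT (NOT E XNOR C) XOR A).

Substituting: (NOT (NOT 0 XNOR 0) XOR 0)
= 1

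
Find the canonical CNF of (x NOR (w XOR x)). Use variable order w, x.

(w OR NOT x) AND (NOT w OR x) AND (NOT w OR NOT x)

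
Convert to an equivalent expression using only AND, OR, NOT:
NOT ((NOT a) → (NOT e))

(NOT a) AND e
(Negated implication: NOT(A → B) = A AND NOT B)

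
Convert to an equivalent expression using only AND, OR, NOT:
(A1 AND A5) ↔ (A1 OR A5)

((A1 AND A5) AND (A1 OR A5)) OR (NOT (A1 AND A5) AND NOT (A1 OR A5))
(Biconditional = both true or both false)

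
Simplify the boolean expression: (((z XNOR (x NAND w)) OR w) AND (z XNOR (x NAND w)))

By absorption (E AND (E OR v) = E):
= (z XNOR (x NAND w))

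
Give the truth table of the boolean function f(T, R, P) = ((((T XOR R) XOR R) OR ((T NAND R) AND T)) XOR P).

T | R | P | Output
------------------
0 | 0 | 0 | 0
0 | 0 | 1 | 1
0 | 1 | 0 | 0
0 | 1 | 1 | 1
1 | 0 | 0 | 1
1 | 0 | 1 | 0
1 | 1 | 0 | 1
1 | 1 | 1 | 0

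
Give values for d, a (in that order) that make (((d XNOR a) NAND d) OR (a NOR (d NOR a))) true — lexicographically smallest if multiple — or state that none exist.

d=0, a=0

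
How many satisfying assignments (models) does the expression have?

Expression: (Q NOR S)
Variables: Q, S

Satisfying assignments: (0,0)
Count: 1 out of 4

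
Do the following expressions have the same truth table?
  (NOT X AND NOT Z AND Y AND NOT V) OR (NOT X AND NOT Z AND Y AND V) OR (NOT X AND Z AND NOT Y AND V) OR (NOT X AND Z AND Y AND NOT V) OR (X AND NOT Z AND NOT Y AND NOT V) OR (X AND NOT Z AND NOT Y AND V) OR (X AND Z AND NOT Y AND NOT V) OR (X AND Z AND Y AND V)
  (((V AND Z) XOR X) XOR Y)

Yes, they are equivalent — the two output columns agree on all 16 assignments:
X | Z | Y | V | Expression 1 | Expression 2
-------------------------------------------
0 | 0 | 0 | 0 | 0 | 0
0 | 0 | 0 | 1 | 0 | 0
0 | 0 | 1 | 0 | 1 | 1
0 | 0 | 1 | 1 | 1 | 1
0 | 1 | 0 | 0 | 0 | 0
0 | 1 | 0 | 1 | 1 | 1
0 | 1 | 1 | 0 | 1 | 1
0 | 1 | 1 | 1 | 0 | 0
1 | 0 | 0 | 0 | 1 | 1
1 | 0 | 0 | 1 | 1 | 1
1 | 0 | 1 | 0 | 0 | 0
1 | 0 | 1 | 1 | 0 | 0
1 | 1 | 0 | 0 | 1 | 1
1 | 1 | 0 | 1 | 0 | 0
1 | 1 | 1 | 0 | 0 | 0
1 | 1 | 1 | 1 | 1 | 1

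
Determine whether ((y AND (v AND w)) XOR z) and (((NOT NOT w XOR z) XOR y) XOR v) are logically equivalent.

No. Counterexample: with w=0, z=0, y=0, v=1, Expression 1 = 0 but Expression 2 = 1.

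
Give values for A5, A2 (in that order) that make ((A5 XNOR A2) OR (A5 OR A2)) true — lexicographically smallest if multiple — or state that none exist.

A5=0, A2=0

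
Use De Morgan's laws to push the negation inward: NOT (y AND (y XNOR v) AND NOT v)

NOT y OR NOT (y XNOR v) OR v
De Morgan's: NOT(AND of terms) = OR of negations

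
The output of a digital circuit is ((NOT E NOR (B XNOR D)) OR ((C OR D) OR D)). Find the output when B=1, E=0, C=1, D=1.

Substituting: ((NOT 0 NOR (1 XNOR 1)) OR ((1 OR 1) OR 1))
= 1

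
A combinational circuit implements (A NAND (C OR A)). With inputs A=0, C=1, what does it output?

Substituting: (0 NAND (1 OR 0))
= 1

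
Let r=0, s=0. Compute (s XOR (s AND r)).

Substituting: (0 XOR (0 AND 0))
= 0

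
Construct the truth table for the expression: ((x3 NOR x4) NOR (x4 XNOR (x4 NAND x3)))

x3 | x4 | Output
----------------
0 | 0 | 0
0 | 1 | 0
1 | 0 | 1
1 | 1 | 1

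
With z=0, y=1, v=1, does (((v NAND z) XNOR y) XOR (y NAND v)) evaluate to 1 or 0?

Substituting: (((1 NAND 0) XNOR 1) XOR (1 NAND 1))
= 1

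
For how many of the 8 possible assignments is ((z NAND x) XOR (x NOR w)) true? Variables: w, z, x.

Satisfying assignments: (0,0,1), (1,0,0), (1,0,1), (1,1,0)
Count: 4 out of 8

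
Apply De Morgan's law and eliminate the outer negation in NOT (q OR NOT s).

NOT q AND s
De Morgan's: NOT(OR of terms) = AND of negations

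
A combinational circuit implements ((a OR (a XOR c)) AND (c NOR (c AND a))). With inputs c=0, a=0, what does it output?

Substituting: ((0 OR (0 XOR 0)) AND (0 NOR (0 AND 0)))
= 0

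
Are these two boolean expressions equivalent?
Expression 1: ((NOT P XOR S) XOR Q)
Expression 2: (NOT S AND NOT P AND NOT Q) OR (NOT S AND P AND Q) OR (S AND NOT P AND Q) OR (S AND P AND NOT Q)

Yes, they are equivalent — the two output columns agree on all 8 assignments:
S | P | Q | Expression 1 | Expression 2
---------------------------------------
0 | 0 | 0 | 1 | 1
0 | 0 | 1 | 0 | 0
0 | 1 | 0 | 0 | 0
0 | 1 | 1 | 1 | 1
1 | 0 | 0 | 0 | 0
1 | 0 | 1 | 1 | 1
1 | 1 | 0 | 1 | 1
1 | 1 | 1 | 0 | 0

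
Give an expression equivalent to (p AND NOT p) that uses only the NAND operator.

((p NAND (p NAND p)) NAND (p NAND (p NAND p)))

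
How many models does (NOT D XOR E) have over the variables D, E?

Satisfying assignments: (0,0), (1,1)
Count: 2 out of 4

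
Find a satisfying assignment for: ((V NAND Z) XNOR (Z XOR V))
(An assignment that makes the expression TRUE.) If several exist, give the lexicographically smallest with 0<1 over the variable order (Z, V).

Z=0, V=1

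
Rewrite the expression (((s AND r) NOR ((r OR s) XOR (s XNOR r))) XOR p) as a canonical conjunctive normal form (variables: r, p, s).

(r OR p OR s) AND (r OR p OR NOT s) AND (NOT r OR p OR s) AND (NOT r OR p OR NOT s)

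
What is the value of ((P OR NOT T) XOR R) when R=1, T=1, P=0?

Substituting: ((0 OR NOT 1) XOR 1)
= 1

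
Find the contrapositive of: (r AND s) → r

Contrapositive: NOT r → NOT (r AND s)
Note: A statement and its contrapositive are logically equivalent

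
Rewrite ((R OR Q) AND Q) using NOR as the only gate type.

((((R NOR Q) NOR (R NOR Q)) NOR ((R NOR Q) NOR (R NOR Q))) NOR (Q NOR Q))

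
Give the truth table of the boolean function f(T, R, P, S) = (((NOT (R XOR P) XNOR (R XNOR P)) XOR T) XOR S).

T | R | P | S | Output
----------------------
0 | 0 | 0 | 0 | 1
0 | 0 | 0 | 1 | 0
0 | 0 | 1 | 0 | 1
0 | 0 | 1 | 1 | 0
0 | 1 | 0 | 0 | 1
0 | 1 | 0 | 1 | 0
0 | 1 | 1 | 0 | 1
0 | 1 | 1 | 1 | 0
1 | 0 | 0 | 0 | 0
1 | 0 | 0 | 1 | 1
1 | 0 | 1 | 0 | 0
1 | 0 | 1 | 1 | 1
1 | 1 | 0 | 0 | 0
1 | 1 | 0 | 1 | 1
1 | 1 | 1 | 0 | 0
1 | 1 | 1 | 1 | 1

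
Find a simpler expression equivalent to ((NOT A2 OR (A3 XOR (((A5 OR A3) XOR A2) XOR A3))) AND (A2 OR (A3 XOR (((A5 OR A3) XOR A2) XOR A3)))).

By distribution ((E OR v) AND (E OR NOT v) = E) then XOR self-cancellation ((E XOR v) XOR v = E):
= ((A5 OR A3) XOR A2)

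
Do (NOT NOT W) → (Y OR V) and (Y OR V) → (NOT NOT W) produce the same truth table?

No, Converse is not equivalent to original (counterexample: W=0, V=0, Y=1)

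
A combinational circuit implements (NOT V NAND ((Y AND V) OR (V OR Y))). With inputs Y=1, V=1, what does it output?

Substituting: (NOT 1 NAND ((1 AND 1) OR (1 OR 1)))
= 1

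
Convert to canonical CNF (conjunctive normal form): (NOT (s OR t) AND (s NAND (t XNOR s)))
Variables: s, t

(s OR NOT t) AND (NOT s OR t) AND (NOT s OR NOT t)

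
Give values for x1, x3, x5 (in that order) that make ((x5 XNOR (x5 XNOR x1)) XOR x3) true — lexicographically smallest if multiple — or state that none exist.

x1=0, x3=1, x5=0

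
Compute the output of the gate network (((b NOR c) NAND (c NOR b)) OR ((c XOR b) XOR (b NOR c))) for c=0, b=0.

Substituting: (((0 NOR 0) NAND (0 NOR 0)) OR ((0 XOR 0) XOR (0 NOR 0)))
= 1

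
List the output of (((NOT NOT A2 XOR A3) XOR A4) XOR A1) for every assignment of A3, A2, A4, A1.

A3 | A2 | A4 | A1 | Output
--------------------------
0 | 0 | 0 | 0 | 0
0 | 0 | 0 | 1 | 1
0 | 0 | 1 | 0 | 1
0 | 0 | 1 | 1 | 0
0 | 1 | 0 | 0 | 1
0 | 1 | 0 | 1 | 0
0 | 1 | 1 | 0 | 0
0 | 1 | 1 | 1 | 1
1 | 0 | 0 | 0 | 1
1 | 0 | 0 | 1 | 0
1 | 0 | 1 | 0 | 0
1 | 0 | 1 | 1 | 1
1 | 1 | 0 | 0 | 0
1 | 1 | 0 | 1 | 1
1 | 1 | 1 | 0 | 1
1 | 1 | 1 | 1 | 0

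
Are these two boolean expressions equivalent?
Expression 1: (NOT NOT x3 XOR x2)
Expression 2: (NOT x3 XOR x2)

No. Counterexample: with x2=0, x3=0, Expression 1 = 0 but Expression 2 = 1.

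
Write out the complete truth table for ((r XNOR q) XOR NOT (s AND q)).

r | q | s | Output
------------------
0 | 0 | 0 | 0
0 | 0 | 1 | 0
0 | 1 | 0 | 1
0 | 1 | 1 | 0
1 | 0 | 0 | 1
1 | 0 | 1 | 1
1 | 1 | 0 | 0
1 | 1 | 1 | 1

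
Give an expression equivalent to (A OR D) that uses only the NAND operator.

((A NAND A) NAND (D NAND D))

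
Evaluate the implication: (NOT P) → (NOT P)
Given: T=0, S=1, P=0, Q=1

Antecedent (NOT P) = 1; consequent (NOT P) = 1.
1 → 1 = 1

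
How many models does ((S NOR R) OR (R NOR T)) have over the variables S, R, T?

Satisfying assignments: (0,0,0), (0,0,1), (1,0,0)
Count: 3 out of 8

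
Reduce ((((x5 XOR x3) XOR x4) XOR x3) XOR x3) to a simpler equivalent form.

By XOR self-cancellation ((E XOR v) XOR v = E):
= ((x5 XOR x3) XOR x4)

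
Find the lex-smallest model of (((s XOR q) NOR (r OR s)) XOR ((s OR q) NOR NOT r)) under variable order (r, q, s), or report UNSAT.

r=0, q=0, s=0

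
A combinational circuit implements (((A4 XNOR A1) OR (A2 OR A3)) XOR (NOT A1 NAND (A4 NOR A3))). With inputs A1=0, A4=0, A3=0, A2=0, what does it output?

Substituting: (((0 XNOR 0) OR (0 OR 0)) XOR (NOT 0 NAND (0 NOR 0)))
= 1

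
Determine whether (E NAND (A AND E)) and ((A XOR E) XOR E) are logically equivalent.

No. Counterexample: with E=0, A=0, Expression 1 = 1 but Expression 2 = 0.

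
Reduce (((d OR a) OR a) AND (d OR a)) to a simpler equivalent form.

By absorption (E AND (E OR v) = E):
= (d OR a)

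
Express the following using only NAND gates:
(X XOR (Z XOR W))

((X NAND (X NAND ((Z NAND (Z NAND W)) NAND (W NAND (Z NAND W))))) NAND (((Z NAND (Z NAND W)) NAND (W NAND (Z NAND W))) NAND (X NAND ((Z NAND (Z NAND W)) NAND (W NAND (Z NAND W))))))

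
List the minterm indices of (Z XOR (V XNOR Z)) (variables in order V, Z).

Σm(0, 1) = (NOT V AND NOT Z) OR (NOT V AND Z)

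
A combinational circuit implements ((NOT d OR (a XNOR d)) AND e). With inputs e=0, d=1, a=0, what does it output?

Substituting: ((NOT 1 OR (0 XNOR 1)) AND 0)
= 0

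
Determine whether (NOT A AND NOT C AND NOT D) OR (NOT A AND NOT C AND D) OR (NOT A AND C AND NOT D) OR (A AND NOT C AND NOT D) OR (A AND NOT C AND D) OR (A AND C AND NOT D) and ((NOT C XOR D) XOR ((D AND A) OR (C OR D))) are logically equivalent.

Yes, they are equivalent — the two output columns agree on all 8 assignments:
A | C | D | Expression 1 | Expression 2
---------------------------------------
0 | 0 | 0 | 1 | 1
0 | 0 | 1 | 1 | 1
0 | 1 | 0 | 1 | 1
0 | 1 | 1 | 0 | 0
1 | 0 | 0 | 1 | 1
1 | 0 | 1 | 1 | 1
1 | 1 | 0 | 1 | 1
1 | 1 | 1 | 0 | 0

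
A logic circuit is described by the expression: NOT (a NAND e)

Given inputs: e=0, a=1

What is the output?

Substituting: NOT (1 NAND 0)
= 0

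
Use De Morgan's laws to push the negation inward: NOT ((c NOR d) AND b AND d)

NOT (c NOR d) OR NOT b OR NOT d
De Morgan's: NOT(AND of terms) = OR of negations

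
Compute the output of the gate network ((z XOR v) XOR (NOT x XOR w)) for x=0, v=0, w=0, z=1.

Substituting: ((1 XOR 0) XOR (NOT 0 XOR 0))
= 0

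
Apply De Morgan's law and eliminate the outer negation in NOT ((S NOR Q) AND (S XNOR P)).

NOT (S NOR Q) OR NOT (S XNOR P)
De Morgan's: NOT(AND of terms) = OR of negations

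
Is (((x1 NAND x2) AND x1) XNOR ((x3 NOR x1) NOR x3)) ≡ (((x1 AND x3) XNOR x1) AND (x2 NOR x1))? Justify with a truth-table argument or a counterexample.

No. Counterexample: with x1=0, x2=1, x3=0, Expression 1 = 1 but Expression 2 = 0.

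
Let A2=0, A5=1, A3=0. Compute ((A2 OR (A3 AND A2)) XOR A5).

Substituting: ((0 OR (0 AND 0)) XOR 1)
= 1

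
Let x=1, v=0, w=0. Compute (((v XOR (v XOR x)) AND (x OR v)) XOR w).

Substituting: (((0 XOR (0 XOR 1)) AND (1 OR 0)) XOR 0)
= 1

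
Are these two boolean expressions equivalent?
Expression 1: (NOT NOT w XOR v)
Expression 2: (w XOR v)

Yes, they are equivalent — the two output columns agree on all 4 assignments:
v | w | Expression 1 | Expression 2
-----------------------------------
0 | 0 | 0 | 0
0 | 1 | 1 | 1
1 | 0 | 1 | 1
1 | 1 | 0 | 0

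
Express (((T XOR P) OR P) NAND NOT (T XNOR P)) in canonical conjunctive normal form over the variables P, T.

(P OR NOT T) AND (NOT P OR T)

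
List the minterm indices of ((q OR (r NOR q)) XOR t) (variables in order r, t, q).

Σm(0, 1, 5, 6) = (NOT r AND NOT t AND NOT q) OR (NOT r AND NOT t AND q) OR (r AND NOT t AND q) OR (r AND t AND NOT q)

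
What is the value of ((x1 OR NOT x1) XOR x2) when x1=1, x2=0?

Substituting: ((1 OR NOT 1) XOR 0)
= 1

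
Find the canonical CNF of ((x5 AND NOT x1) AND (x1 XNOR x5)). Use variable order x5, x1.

(x5 OR x1) AND (x5 OR NOT x1) AND (NOT x5 OR x1) AND (NOT x5 OR NOT x1)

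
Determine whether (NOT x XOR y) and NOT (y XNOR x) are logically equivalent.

No. Counterexample: with x=0, y=0, Expression 1 = 1 but Expression 2 = 0.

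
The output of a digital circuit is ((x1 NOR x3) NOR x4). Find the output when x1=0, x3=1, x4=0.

Substituting: ((0 NOR 1) NOR 0)
= 1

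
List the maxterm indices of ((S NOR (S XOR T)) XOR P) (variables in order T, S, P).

ΠM(1, 2, 4, 6) = (T OR S OR NOT P) AND (T OR NOT S OR P) AND (NOT T OR S OR P) AND (NOT T OR NOT S OR P)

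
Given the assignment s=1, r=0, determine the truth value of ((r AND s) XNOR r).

Substituting: ((0 AND 1) XNOR 0)
= 1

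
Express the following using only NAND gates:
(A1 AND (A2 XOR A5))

((A1 NAND ((A2 NAND (A2 NAND A5)) NAND (A5 NAND (A2 NAND A5)))) NAND (A1 NAND ((A2 NAND (A2 NAND A5)) NAND (A5 NAND (A2 NAND A5)))))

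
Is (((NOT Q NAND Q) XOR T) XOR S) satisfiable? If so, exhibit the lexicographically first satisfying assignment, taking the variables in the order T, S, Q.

T=0, S=0, Q=0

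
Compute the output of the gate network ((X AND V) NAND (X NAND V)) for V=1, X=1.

Substituting: ((1 AND 1) NAND (1 NAND 1))
= 1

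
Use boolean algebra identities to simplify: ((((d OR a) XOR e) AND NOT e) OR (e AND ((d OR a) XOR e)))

By distribution ((E AND v) OR (E AND NOT v) = E):
= ((d OR a) XOR e)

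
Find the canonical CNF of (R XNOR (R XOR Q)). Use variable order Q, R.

(NOT Q OR R) AND (NOT Q OR NOT R)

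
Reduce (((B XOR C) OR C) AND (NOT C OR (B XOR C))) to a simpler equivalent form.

By distribution ((E OR v) AND (E OR NOT v) = E):
= (B XOR C)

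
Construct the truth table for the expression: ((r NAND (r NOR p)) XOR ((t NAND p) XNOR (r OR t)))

r | p | t | Output
------------------
0 | 0 | 0 | 1
0 | 0 | 1 | 0
0 | 1 | 0 | 1
0 | 1 | 1 | 1
1 | 0 | 0 | 0
1 | 0 | 1 | 0
1 | 1 | 0 | 0
1 | 1 | 1 | 1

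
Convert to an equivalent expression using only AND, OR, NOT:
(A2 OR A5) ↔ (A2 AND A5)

((A2 OR A5) AND (A2 AND A5)) OR (NOT (A2 OR A5) AND NOT (A2 AND A5))
(Biconditional = both true or both false)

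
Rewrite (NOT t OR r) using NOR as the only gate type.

(((t NOR t) NOR r) NOR ((t NOR t) NOR r))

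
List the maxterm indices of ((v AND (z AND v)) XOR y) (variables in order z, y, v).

ΠM(0, 1, 4, 7) = (z OR y OR v) AND (z OR y OR NOT v) AND (NOT z OR y OR v) AND (NOT z OR NOT y OR NOT v)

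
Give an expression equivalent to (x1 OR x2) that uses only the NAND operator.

((x1 NAND x1) NAND (x2 NAND x2))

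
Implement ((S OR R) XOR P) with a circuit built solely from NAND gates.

((((S NAND S) NAND (R NAND R)) NAND (((S NAND S) NAND (R NAND R)) NAND P)) NAND (P NAND (((S NAND S) NAND (R NAND R)) NAND P)))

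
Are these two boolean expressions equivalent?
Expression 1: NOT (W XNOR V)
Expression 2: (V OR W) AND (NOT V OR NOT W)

Yes, they are equivalent — the two output columns agree on all 4 assignments:
V | W | Expression 1 | Expression 2
-----------------------------------
0 | 0 | 0 | 0
0 | 1 | 1 | 1
1 | 0 | 1 | 1
1 | 1 | 0 | 0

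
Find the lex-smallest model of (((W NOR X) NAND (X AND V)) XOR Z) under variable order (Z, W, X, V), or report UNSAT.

Z=0, W=0, X=0, V=0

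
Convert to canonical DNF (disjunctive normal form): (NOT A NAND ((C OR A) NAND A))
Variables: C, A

(NOT C AND A) OR (C AND A)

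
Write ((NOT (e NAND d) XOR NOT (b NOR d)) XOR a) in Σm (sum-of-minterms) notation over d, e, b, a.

Σm(1, 2, 5, 6, 8, 10, 13, 15) = (NOT d AND NOT e AND NOT b AND a) OR (NOT d AND NOT e AND b AND NOT a) OR (NOT d AND e AND NOT b AND a) OR (NOT d AND e AND b AND NOT a) OR (d AND NOT e AND NOT b AND NOT a) OR (d AND NOT e AND b AND NOT a) OR (d AND e AND NOT b AND a) OR (d AND e AND b AND a)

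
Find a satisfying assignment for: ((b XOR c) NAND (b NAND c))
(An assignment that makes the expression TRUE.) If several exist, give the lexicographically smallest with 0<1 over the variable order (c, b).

c=0, b=0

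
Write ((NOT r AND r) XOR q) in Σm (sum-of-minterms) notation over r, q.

Σm(1, 3) = (NOT r AND q) OR (r AND q)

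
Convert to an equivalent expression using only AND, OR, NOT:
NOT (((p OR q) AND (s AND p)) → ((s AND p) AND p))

((p OR q) AND (s AND p)) AND NOT ((s AND p) AND p)
(Negated implication: NOT(A → B) = A AND NOT B)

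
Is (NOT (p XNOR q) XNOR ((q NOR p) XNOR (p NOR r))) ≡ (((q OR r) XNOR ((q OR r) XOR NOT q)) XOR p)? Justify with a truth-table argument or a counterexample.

No. Counterexample: with q=0, p=0, r=1, Expression 1 = 1 but Expression 2 = 0.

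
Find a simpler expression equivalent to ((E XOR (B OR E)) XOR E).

By XOR self-cancellation ((E XOR v) XOR v = E):
= (B OR E)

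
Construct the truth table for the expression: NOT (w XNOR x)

x | w | Output
--------------
0 | 0 | 0
0 | 1 | 1
1 | 0 | 1
1 | 1 | 0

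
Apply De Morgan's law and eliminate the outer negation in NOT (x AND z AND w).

NOT x OR NOT z OR NOT w
De Morgan's: NOT(AND of terms) = OR of negations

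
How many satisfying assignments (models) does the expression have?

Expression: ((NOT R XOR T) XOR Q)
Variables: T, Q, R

Satisfying assignments: (0,0,0), (0,1,1), (1,0,1), (1,1,0)
Count: 4 out of 8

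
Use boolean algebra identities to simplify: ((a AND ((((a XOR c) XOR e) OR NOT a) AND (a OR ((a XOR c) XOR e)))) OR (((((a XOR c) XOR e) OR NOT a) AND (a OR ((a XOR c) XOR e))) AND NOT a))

By distribution ((E AND v) OR (E AND NOT v) = E) then distribution ((E OR v) AND (E OR NOT v) = E):
= ((a XOR c) XOR e)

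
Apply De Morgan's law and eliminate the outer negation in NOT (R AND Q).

NOT R OR NOT Q
De Morgan's: NOT(AND of terms) = OR of negations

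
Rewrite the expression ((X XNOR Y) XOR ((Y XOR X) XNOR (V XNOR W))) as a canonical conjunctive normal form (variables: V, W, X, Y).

(V OR NOT W OR X OR Y) AND (V OR NOT W OR X OR NOT Y) AND (V OR NOT W OR NOT X OR Y) AND (V OR NOT W OR NOT X OR NOT Y) AND (NOT V OR W OR X OR Y) AND (NOT V OR W OR X OR NOT Y) AND (NOT V OR W OR NOT X OR Y) AND (NOT V OR W OR NOT X OR NOT Y)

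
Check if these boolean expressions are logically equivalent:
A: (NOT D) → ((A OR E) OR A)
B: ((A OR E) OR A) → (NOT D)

No, Converse is not equivalent to original (counterexample: D=0, A=0, E=0)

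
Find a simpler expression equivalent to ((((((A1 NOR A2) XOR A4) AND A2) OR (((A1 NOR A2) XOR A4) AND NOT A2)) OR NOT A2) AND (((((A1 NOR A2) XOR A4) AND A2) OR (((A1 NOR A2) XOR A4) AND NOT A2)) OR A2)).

By distribution ((E OR v) AND (E OR NOT v) = E) then distribution ((E AND v) OR (E AND NOT v) = E):
= ((A1 NOR A2) XOR A4)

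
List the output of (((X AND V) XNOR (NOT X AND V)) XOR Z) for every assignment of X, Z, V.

X | Z | V | Output
------------------
0 | 0 | 0 | 1
0 | 0 | 1 | 0
0 | 1 | 0 | 0
0 | 1 | 1 | 1
1 | 0 | 0 | 1
1 | 0 | 1 | 0
1 | 1 | 0 | 0
1 | 1 | 1 | 1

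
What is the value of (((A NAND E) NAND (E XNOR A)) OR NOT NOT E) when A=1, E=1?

Substituting: (((1 NAND 1) NAND (1 XNOR 1)) OR NOT NOT 1)
= 1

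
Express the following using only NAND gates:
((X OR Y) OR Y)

((((X NAND X) NAND (Y NAND Y)) NAND ((X NAND X) NAND (Y NAND Y))) NAND (Y NAND Y))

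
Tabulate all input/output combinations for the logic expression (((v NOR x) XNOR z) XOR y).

z | v | x | y | Output
----------------------
0 | 0 | 0 | 0 | 0
0 | 0 | 0 | 1 | 1
0 | 0 | 1 | 0 | 1
0 | 0 | 1 | 1 | 0
0 | 1 | 0 | 0 | 1
0 | 1 | 0 | 1 | 0
0 | 1 | 1 | 0 | 1
0 | 1 | 1 | 1 | 0
1 | 0 | 0 | 0 | 1
1 | 0 | 0 | 1 | 0
1 | 0 | 1 | 0 | 0
1 | 0 | 1 | 1 | 1
1 | 1 | 0 | 0 | 0
1 | 1 | 0 | 1 | 1
1 | 1 | 1 | 0 | 0
1 | 1 | 1 | 1 | 1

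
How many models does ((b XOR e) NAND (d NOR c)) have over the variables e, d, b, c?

Satisfying assignments: (0,0,0,0), (0,0,0,1), (0,0,1,1), (0,1,0,0), (0,1,0,1), (0,1,1,0), (0,1,1,1), (1,0,0,1), (1,0,1,0), (1,0,1,1), (1,1,0,0), (1,1,0,1), (1,1,1,0), (1,1,1,1)
Count: 14 out of 16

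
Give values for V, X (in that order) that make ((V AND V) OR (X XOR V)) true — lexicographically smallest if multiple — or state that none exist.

V=0, X=1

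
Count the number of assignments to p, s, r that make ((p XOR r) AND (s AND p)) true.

Satisfying assignments: (1,1,0)
Count: 1 out of 8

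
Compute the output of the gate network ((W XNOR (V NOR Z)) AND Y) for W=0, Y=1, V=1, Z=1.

Substituting: ((0 XNOR (1 NOR 1)) AND 1)
= 1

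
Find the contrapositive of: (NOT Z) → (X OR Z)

Contrapositive: NOT (X OR Z) → Z
Note: A statement and its contrapositive are logically equivalent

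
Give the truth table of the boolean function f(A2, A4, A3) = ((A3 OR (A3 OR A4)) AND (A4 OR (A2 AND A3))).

A2 | A4 | A3 | Output
---------------------
0 | 0 | 0 | 0
0 | 0 | 1 | 0
0 | 1 | 0 | 1
0 | 1 | 1 | 1
1 | 0 | 0 | 0
1 | 0 | 1 | 1
1 | 1 | 0 | 1
1 | 1 | 1 | 1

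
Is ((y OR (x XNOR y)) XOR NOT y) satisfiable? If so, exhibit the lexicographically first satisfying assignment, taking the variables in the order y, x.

y=0, x=1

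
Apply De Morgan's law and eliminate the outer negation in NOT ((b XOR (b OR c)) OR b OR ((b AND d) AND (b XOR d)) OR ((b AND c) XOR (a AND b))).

NOT (b XOR (b OR c)) AND NOT b AND NOT ((b AND d) AND (b XOR d)) AND NOT ((b AND c) XOR (a AND b))
De Morgan's: NOT(OR of terms) = AND of negations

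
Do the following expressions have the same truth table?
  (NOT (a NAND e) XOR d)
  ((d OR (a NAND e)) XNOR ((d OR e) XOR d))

No. Counterexample: with e=0, a=0, d=1, Expression 1 = 1 but Expression 2 = 0.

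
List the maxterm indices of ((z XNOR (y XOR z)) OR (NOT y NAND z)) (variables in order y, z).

ΠM() = TRUE (no maxterms)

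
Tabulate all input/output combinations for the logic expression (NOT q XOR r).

q | r | Output
--------------
0 | 0 | 1
0 | 1 | 0
1 | 0 | 0
1 | 1 | 1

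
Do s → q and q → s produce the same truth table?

No, Converse is not equivalent to original (counterexample: s=0, q=1)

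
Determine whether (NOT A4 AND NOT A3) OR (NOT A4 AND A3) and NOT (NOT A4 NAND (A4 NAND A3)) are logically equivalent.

Yes, they are equivalent — the two output columns agree on all 4 assignments:
A4 | A3 | Expression 1 | Expression 2
-------------------------------------
0 | 0 | 1 | 1
0 | 1 | 1 | 1
1 | 0 | 0 | 0
1 | 1 | 0 | 0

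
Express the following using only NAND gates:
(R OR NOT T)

((R NAND R) NAND ((T NAND T) NAND (T NAND T)))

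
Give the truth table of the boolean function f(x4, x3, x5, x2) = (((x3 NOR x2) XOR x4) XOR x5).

x4 | x3 | x5 | x2 | Output
--------------------------
0 | 0 | 0 | 0 | 1
0 | 0 | 0 | 1 | 0
0 | 0 | 1 | 0 | 0
0 | 0 | 1 | 1 | 1
0 | 1 | 0 | 0 | 0
0 | 1 | 0 | 1 | 0
0 | 1 | 1 | 0 | 1
0 | 1 | 1 | 1 | 1
1 | 0 | 0 | 0 | 0
1 | 0 | 0 | 1 | 1
1 | 0 | 1 | 0 | 1
1 | 0 | 1 | 1 | 0
1 | 1 | 0 | 0 | 1
1 | 1 | 0 | 1 | 1
1 | 1 | 1 | 0 | 0
1 | 1 | 1 | 1 | 0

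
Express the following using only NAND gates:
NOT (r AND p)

(((r NAND p) NAND (r NAND p)) NAND ((r NAND p) NAND (r NAND p)))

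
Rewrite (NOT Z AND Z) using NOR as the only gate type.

(((Z NOR Z) NOR (Z NOR Z)) NOR (Z NOR Z))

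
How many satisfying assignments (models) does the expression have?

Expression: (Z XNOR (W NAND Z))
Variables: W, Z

Satisfying assignments: (0,1)
Count: 1 out of 4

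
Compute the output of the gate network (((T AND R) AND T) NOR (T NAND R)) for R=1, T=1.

Substituting: (((1 AND 1) AND 1) NOR (1 NAND 1))
= 0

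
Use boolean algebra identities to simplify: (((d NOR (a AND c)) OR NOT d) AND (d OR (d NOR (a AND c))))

By distribution ((E OR v) AND (E OR NOT v) = E):
= (d NOR (a AND c))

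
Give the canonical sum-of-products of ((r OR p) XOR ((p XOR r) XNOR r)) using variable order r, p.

Σm(0, 1, 3) = (NOT r AND NOT p) OR (NOT r AND p) OR (r AND p)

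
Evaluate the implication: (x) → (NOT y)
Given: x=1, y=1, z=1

Antecedent (x) = 1; consequent (NOT y) = 0.
1 → 0 = 0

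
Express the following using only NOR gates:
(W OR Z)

((W NOR Z) NOR (W NOR Z))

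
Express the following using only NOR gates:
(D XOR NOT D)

((((D NOR (D NOR D)) NOR (D NOR (D NOR D))) NOR ((D NOR (D NOR D)) NOR (D NOR (D NOR D)))) NOR ((((D NOR D) NOR ((D NOR D) NOR (D NOR D))) NOR ((D NOR D) NOR ((D NOR D) NOR (D NOR D)))) NOR (((D NOR D) NOR ((D NOR D) NOR (D NOR D))) NOR ((D NOR D) NOR ((D NOR D) NOR (D NOR D))))))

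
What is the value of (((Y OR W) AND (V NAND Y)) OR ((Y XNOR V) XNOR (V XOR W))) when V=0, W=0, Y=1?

Substituting: (((1 OR 0) AND (0 NAND 1)) OR ((1 XNOR 0) XNOR (0 XOR 0)))
= 1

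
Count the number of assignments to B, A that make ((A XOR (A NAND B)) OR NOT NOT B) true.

Satisfying assignments: (0,0), (1,0), (1,1)
Count: 3 out of 4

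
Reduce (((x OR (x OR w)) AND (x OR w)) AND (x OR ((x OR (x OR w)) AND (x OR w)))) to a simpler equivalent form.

By absorption (E AND (E OR v) = E) then absorption (E AND (E OR v) = E):
= (x OR w)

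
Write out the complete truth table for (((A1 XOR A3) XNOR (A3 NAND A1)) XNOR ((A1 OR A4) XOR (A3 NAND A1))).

A3 | A1 | A4 | Output
---------------------
0 | 0 | 0 | 0
0 | 0 | 1 | 1
0 | 1 | 0 | 0
0 | 1 | 1 | 0
1 | 0 | 0 | 1
1 | 0 | 1 | 0
1 | 1 | 0 | 1
1 | 1 | 1 | 1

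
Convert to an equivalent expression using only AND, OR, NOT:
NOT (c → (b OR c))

c AND NOT (b OR c)
(Negated implication: NOT(A → B) = A AND NOT B)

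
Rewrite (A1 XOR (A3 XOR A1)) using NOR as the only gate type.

((((A1 NOR ((((A3 NOR A1) NOR (A3 NOR A1)) NOR ((A3 NOR A1) NOR (A3 NOR A1))) NOR ((((A3 NOR A3) NOR (A1 NOR A1)) NOR ((A3 NOR A3) NOR (A1 NOR A1))) NOR (((A3 NOR A3) NOR (A1 NOR A1)) NOR ((A3 NOR A3) NOR (A1 NOR A1)))))) NOR (A1 NOR ((((A3 NOR A1) NOR (A3 NOR A1)) NOR ((A3 NOR A1) NOR (A3 NOR A1))) NOR ((((A3 NOR A3) NOR (A1 NOR A1)) NOR ((A3 NOR A3) NOR (A1 NOR A1))) NOR (((A3 NOR A3) NOR (A1 NOR A1)) NOR ((A3 NOR A3) NOR (A1 NOR A1))))))) NOR ((A1 NOR ((((A3 NOR A1) NOR (A3 NOR A1)) NOR ((A3 NOR A1) NOR (A3 NOR A1))) NOR ((((A3 NOR A3) NOR (A1 NOR A1)) NOR ((A3 NOR A3) NOR (A1 NOR A1))) NOR (((A3 NOR A3) NOR (A1 NOR A1)) NOR ((A3 NOR A3) NOR (A1 NOR A1)))))) NOR (A1 NOR ((((A3 NOR A1) NOR (A3 NOR A1)) NOR ((A3 NOR A1) NOR (A3 NOR A1))) NOR ((((A3 NOR A3) NOR (A1 NOR A1)) NOR ((A3 NOR A3) NOR (A1 NOR A1))) NOR (((A3 NOR A3) NOR (A1 NOR A1)) NOR ((A3 NOR A3) NOR (A1 NOR A1)))))))) NOR ((((A1 NOR A1) NOR (((((A3 NOR A1) NOR (A3 NOR A1)) NOR ((A3 NOR A1) NOR (A3 NOR A1))) NOR ((((A3 NOR A3) NOR (A1 NOR A1)) NOR ((A3 NOR A3) NOR (A1 NOR A1))) NOR (((A3 NOR A3) NOR (A1 NOR A1)) NOR ((A3 NOR A3) NOR (A1 NOR A1))))) NOR ((((A3 NOR A1) NOR (A3 NOR A1)) NOR ((A3 NOR A1) NOR (A3 NOR A1))) NOR ((((A3 NOR A3) NOR (A1 NOR A1)) NOR ((A3 NOR A3) NOR (A1 NOR A1))) NOR (((A3 NOR A3) NOR (A1 NOR A1)) NOR ((A3 NOR A3) NOR (A1 NOR A1))))))) NOR ((A1 NOR A1) NOR (((((A3 NOR A1) NOR (A3 NOR A1)) NOR ((A3 NOR A1) NOR (A3 NOR A1))) NOR ((((A3 NOR A3) NOR (A1 NOR A1)) NOR ((A3 NOR A3) NOR (A1 NOR A1))) NOR (((A3 NOR A3) NOR (A1 NOR A1)) NOR ((A3 NOR A3) NOR (A1 NOR A1))))) NOR ((((A3 NOR A1) NOR (A3 NOR A1)) NOR ((A3 NOR A1) NOR (A3 NOR A1))) NOR ((((A3 NOR A3) NOR (A1 NOR A1)) NOR ((A3 NOR A3) NOR (A1 NOR A1))) NOR (((A3 NOR A3) NOR (A1 NOR A1)) NOR ((A3 NOR A3) NOR (A1 NOR A1)))))))) NOR (((A1 NOR A1) NOR (((((A3 NOR A1) NOR (A3 NOR A1)) NOR ((A3 NOR A1) NOR (A3 NOR A1))) NOR ((((A3 NOR A3) NOR (A1 NOR A1)) NOR ((A3 NOR A3) NOR (A1 NOR A1))) NOR (((A3 NOR A3) NOR (A1 NOR A1)) NOR ((A3 NOR A3) NOR (A1 NOR A1))))) NOR ((((A3 NOR A1) NOR (A3 NOR A1)) NOR ((A3 NOR A1) NOR (A3 NOR A1))) NOR ((((A3 NOR A3) NOR (A1 NOR A1)) NOR ((A3 NOR A3) NOR (A1 NOR A1))) NOR (((A3 NOR A3) NOR (A1 NOR A1)) NOR ((A3 NOR A3) NOR (A1 NOR A1))))))) NOR ((A1 NOR A1) NOR (((((A3 NOR A1) NOR (A3 NOR A1)) NOR ((A3 NOR A1) NOR (A3 NOR A1))) NOR ((((A3 NOR A3) NOR (A1 NOR A1)) NOR ((A3 NOR A3) NOR (A1 NOR A1))) NOR (((A3 NOR A3) NOR (A1 NOR A1)) NOR ((A3 NOR A3) NOR (A1 NOR A1))))) NOR ((((A3 NOR A1) NOR (A3 NOR A1)) NOR ((A3 NOR A1) NOR (A3 NOR A1))) NOR ((((A3 NOR A3) NOR (A1 NOR A1)) NOR ((A3 NOR A3) NOR (A1 NOR A1))) NOR (((A3 NOR A3) NOR (A1 NOR A1)) NOR ((A3 NOR A3) NOR (A1 NOR A1))))))))))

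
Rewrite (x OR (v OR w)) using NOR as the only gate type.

((x NOR ((v NOR w) NOR (v NOR w))) NOR (x NOR ((v NOR w) NOR (v NOR w))))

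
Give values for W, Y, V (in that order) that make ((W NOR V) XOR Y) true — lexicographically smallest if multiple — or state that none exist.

W=0, Y=0, V=0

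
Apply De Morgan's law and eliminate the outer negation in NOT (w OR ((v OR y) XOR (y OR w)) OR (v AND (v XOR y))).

NOT w AND NOT ((v OR y) XOR (y OR w)) AND NOT (v AND (v XOR y))
De Morgan's: NOT(OR of terms) = AND of negations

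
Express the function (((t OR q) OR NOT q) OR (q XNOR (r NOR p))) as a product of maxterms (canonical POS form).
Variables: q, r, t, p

ΠM() = TRUE (no maxterms)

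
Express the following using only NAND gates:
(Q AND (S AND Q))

((Q NAND ((S NAND Q) NAND (S NAND Q))) NAND (Q NAND ((S NAND Q) NAND (S NAND Q))))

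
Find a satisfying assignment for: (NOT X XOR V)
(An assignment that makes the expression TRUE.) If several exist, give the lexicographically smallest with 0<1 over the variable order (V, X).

V=0, X=0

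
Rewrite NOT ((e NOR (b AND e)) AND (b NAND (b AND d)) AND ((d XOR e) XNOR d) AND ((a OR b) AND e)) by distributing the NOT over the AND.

NOT (e NOR (b AND e)) OR NOT (b NAND (b AND d)) OR NOT ((d XOR e) XNOR d) OR NOT ((a OR b) AND e)
De Morgan's: NOT(AND of terms) = OR of negations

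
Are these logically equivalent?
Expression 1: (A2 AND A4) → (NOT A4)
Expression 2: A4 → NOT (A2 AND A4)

Yes, Contrapositive is always equivalent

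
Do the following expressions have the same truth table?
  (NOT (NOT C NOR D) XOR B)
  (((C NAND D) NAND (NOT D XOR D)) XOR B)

No. Counterexample: with C=0, D=0, B=0, Expression 1 = 1 but Expression 2 = 0.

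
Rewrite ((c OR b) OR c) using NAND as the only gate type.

((((c NAND c) NAND (b NAND b)) NAND ((c NAND c) NAND (b NAND b))) NAND (c NAND c))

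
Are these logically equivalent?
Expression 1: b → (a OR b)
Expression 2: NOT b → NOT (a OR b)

No, Inverse is not equivalent to original (counterexample: b=0, d=0, a=1)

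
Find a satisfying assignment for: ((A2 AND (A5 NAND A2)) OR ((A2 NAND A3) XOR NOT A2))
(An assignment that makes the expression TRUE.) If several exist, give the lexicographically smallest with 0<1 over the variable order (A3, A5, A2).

A3=0, A5=0, A2=1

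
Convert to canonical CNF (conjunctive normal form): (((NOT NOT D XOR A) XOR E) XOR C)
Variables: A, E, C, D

(A OR E OR C OR D) AND (A OR E OR NOT C OR NOT D) AND (A OR NOT E OR C OR NOT D) AND (A OR NOT E OR NOT C OR D) AND (NOT A OR E OR C OR NOT D) AND (NOT A OR E OR NOT C OR D) AND (NOT A OR NOT E OR C OR D) AND (NOT A OR NOT E OR NOT C OR NOT D)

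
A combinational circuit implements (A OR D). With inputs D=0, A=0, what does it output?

Substituting: (0 OR 0)
= 0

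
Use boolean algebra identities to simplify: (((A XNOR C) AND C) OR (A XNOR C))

By absorption (E OR (E AND v) = E):
= (A XNOR C)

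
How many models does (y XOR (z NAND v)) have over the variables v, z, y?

Satisfying assignments: (0,0,0), (0,1,0), (1,0,0), (1,1,1)
Count: 4 out of 8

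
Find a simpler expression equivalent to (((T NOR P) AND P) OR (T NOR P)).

By absorption (E OR (E AND v) = E):
= (T NOR P)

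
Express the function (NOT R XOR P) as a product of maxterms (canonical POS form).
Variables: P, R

ΠM(1, 2) = (P OR NOT R) AND (NOT P OR R)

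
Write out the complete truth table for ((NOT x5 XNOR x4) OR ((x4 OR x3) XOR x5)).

x4 | x5 | x3 | Output
---------------------
0 | 0 | 0 | 0
0 | 0 | 1 | 1
0 | 1 | 0 | 1
0 | 1 | 1 | 1
1 | 0 | 0 | 1
1 | 0 | 1 | 1
1 | 1 | 0 | 0
1 | 1 | 1 | 0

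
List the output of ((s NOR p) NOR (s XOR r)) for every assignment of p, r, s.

p | r | s | Output
------------------
0 | 0 | 0 | 0
0 | 0 | 1 | 0
0 | 1 | 0 | 0
0 | 1 | 1 | 1
1 | 0 | 0 | 1
1 | 0 | 1 | 0
1 | 1 | 0 | 0
1 | 1 | 1 | 1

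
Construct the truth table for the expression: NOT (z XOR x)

x | z | Output
--------------
0 | 0 | 1
0 | 1 | 0
1 | 0 | 0
1 | 1 | 1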